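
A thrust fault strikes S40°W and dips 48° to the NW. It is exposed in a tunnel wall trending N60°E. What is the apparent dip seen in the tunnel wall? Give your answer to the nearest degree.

21°

The strike is S40°W and the section trends N60°E; the acute angle between them is β = 20°.
tan(apparent dip) = tan 48° · sin 20° = 0.3799
α = arctan(0.3799) = 20.80°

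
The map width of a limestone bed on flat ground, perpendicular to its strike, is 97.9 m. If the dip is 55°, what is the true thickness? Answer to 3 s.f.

80.2 m

True thickness t = w · sin(dip) = 97.9 × sin 55°
t = 97.9 × 0.8192 = 80.195 m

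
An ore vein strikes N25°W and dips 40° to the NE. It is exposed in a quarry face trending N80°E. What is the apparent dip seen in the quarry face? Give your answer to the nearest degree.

39°

Angle between strike (N25°W) and section (N80°E): β = 75°.
tan(apparent dip) = tan 40° · sin 75° = 0.8105
apparent dip = arctan 0.8105 = 39.03°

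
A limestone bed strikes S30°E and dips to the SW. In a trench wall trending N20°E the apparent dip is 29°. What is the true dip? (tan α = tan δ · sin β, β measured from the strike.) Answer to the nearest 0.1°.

β = acute angle between strike S30°E and section N20°E = 50°.
tan δ = tan α / sin β = tan 29° / sin 50° = 0.5543 / 0.7660 = 0.7236
true dip = arctan 0.7236 = 35.89°

35.9°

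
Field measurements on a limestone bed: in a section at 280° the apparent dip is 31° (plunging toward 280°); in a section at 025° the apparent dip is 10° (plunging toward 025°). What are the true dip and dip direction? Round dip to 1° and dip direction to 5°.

The two traces are lines in the plane: v₁ = (sin 280°·cos 31°, cos 280°·cos 31°, −sin 31°), v₂ = (sin 25°·cos 10°, cos 25°·cos 10°, −sin 10°).
Cross product v₁ × v₂ gives the pole to the plane: n ∝ (-0.434, 0.361, 0.815).
Dip δ = arctan(|n_h|/n_z) = arctan(0.564/0.815) = 34.7°.
Dip direction = atan2(-0.434, 0.361) = 310° (azimuth of n's horizontal projection).

true dip 35°, dip direction 310°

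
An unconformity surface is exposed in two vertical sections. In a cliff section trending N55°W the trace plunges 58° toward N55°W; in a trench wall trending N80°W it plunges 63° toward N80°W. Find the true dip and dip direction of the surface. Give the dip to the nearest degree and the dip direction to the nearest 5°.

The two traces are lines in the plane: v₁ = (sin 305°·cos 58°, cos 305°·cos 58°, −sin 58°), v₂ = (sin 280°·cos 63°, cos 280°·cos 63°, −sin 63°).
Cross product v₁ × v₂ gives the pole to the plane: n ∝ (-0.204, -0.008, 0.102).
True dip = arccos(n_z / |n|) = arccos(0.4459) = 63.5°.
Dip direction = atan2(-0.204, -0.008) = 268° (azimuth of n's horizontal projection).

true dip 64°, dip direction 270°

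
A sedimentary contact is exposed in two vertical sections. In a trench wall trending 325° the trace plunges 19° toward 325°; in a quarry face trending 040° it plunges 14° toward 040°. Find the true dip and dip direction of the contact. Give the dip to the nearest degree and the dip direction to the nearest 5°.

true dip 21°, dip direction 350°

Each apparent-dip line lies in the plane. As unit vectors (x east, y north, z up), v₁ plunges 19°→325° and v₂ plunges 14°→040°.
The plane normal is n = v₁ × v₂ ∝ (-0.055, 0.334, 0.886).
tan δ = √(n_x²+n_y²)/n_z = 0.339/0.886, so δ = 20.9°.
Dip direction = atan2(-0.055, 0.334) = 351° (azimuth of n's horizontal projection).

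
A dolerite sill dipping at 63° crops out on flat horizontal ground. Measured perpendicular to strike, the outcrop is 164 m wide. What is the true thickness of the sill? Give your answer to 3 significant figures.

True thickness t = w · sin(dip) = 164 × sin 63°
t = 164 × 0.8910 = 146.125 m

146 m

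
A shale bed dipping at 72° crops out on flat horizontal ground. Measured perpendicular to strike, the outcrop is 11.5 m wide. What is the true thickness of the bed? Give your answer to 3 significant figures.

True thickness t = w · sin(dip) = 11.5 × sin 72°
t = 11.5 × 0.9511 = 10.937 m

10.9 m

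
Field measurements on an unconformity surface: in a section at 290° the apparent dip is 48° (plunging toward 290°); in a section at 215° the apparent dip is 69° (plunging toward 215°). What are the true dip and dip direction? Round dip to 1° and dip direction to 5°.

Represent each trace as a vector plunging at its apparent dip toward its trend (east-north-up frame): v₁ = (-0.629, 0.229, -0.743), v₂ = (-0.206, -0.294, -0.934).
n = v₁ × v₂ = (-0.432, -0.434, 0.232) (taken with n_z > 0).
True dip = arccos(n_z / |n|) = arccos(0.3538) = 69.3°.
Dip direction = atan2(-0.432, -0.434) = 225° (azimuth of n's horizontal projection).

true dip 69°, dip direction 225°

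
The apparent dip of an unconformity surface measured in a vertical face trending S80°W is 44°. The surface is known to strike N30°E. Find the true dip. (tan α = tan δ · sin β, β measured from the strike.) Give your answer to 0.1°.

51.6°

The section is 50° from the strike.
tan δ = tan α / sin β = tan 44° / sin 50° = 0.9657 / 0.7660 = 1.2606
δ = arctan(1.2606) = 51.58°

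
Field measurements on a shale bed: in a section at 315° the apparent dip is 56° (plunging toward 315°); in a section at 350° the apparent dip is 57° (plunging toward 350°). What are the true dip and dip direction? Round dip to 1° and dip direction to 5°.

The two traces are lines in the plane: v₁ = (sin 315°·cos 56°, cos 315°·cos 56°, −sin 56°), v₂ = (sin 350°·cos 57°, cos 350°·cos 57°, −sin 57°).
The plane normal is n = v₁ × v₂ ∝ (-0.113, 0.253, 0.175).
tan δ = √(n_x²+n_y²)/n_z = 0.277/0.175, so δ = 57.8°.
Dip direction = atan2(-0.113, 0.253) = 336° (azimuth of n's horizontal projection).

true dip 58°, dip direction 335°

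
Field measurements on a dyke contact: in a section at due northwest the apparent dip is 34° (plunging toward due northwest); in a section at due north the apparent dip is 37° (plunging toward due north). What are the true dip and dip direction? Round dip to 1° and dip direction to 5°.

true dip 38°, dip direction 345°

Represent each trace as a vector plunging at its apparent dip toward its trend (east-north-up frame): v₁ = (-0.586, 0.586, -0.559), v₂ = (0.000, 0.799, -0.602).
The plane normal is n = v₁ × v₂ ∝ (-0.094, 0.353, 0.468).
True dip = arccos(n_z / |n|) = arccos(0.7886) = 37.9°.
Dip direction = atan2(-0.094, 0.353) = 345° (azimuth of n's horizontal projection).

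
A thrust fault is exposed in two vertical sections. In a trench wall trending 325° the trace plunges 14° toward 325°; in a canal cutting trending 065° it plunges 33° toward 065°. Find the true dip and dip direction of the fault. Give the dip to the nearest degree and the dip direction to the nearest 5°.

true dip 37°, dip direction 035°

The two traces are lines in the plane: v₁ = (sin 325°·cos 14°, cos 325°·cos 14°, −sin 14°), v₂ = (sin 65°·cos 33°, cos 65°·cos 33°, −sin 33°).
n = v₁ × v₂ = (0.347, 0.487, 0.801) (taken with n_z > 0).
True dip = arccos(n_z / |n|) = arccos(0.8014) = 36.7°.
Dip direction = atan2(0.347, 0.487) = 35° (azimuth of n's horizontal projection).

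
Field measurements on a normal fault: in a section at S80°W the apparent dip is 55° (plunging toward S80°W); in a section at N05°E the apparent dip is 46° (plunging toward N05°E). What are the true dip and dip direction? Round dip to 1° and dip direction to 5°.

The two traces are lines in the plane: v₁ = (sin 260°·cos 55°, cos 260°·cos 55°, −sin 55°), v₂ = (sin 5°·cos 46°, cos 5°·cos 46°, −sin 46°).
Cross product v₁ × v₂ gives the pole to the plane: n ∝ (-0.639, 0.456, 0.385).
True dip = arccos(n_z / |n|) = arccos(0.4404) = 63.9°.
The horizontal component of n points toward azimuth atan2(n_x, n_y) = 306°, the dip direction.

true dip 64°, dip direction 305°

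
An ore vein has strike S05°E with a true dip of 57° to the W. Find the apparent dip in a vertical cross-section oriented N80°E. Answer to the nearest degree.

The strike is S05°E and the section trends N80°E; the acute angle between them is β = 85°.
tan α = tan 57° × sin 85° = 1.5399 × 0.9962 = 1.5340
apparent dip = arctan 1.5340 = 56.90°

57°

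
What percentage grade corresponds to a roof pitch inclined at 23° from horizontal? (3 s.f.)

42.4%

grade % = 100 × tan 23° = 100 × 0.4245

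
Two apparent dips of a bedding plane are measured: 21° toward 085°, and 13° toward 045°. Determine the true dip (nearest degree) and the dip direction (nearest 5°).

Represent each trace as a vector plunging at its apparent dip toward its trend (east-north-up frame): v₁ = (0.930, 0.081, -0.358), v₂ = (0.689, 0.689, -0.225).
Cross product v₁ × v₂ gives the pole to the plane: n ∝ (0.229, -0.038, 0.585).
Dip δ = arctan(|n_h|/n_z) = arctan(0.232/0.585) = 21.6°.
The horizontal component of n points toward azimuth atan2(n_x, n_y) = 99°, the dip direction.

true dip 22°, dip direction 100°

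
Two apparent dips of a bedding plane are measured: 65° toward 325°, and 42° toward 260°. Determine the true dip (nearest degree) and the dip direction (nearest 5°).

true dip 65°, dip direction 325°

The two traces are lines in the plane: v₁ = (sin 325°·cos 65°, cos 325°·cos 65°, −sin 65°), v₂ = (sin 260°·cos 42°, cos 260°·cos 42°, −sin 42°).
Cross product v₁ × v₂ gives the pole to the plane: n ∝ (-0.349, 0.501, 0.285).
Dip δ = arctan(|n_h|/n_z) = arctan(0.610/0.285) = 65.0°.
Dip direction = atan2(-0.349, 0.501) = 325° (azimuth of n's horizontal projection).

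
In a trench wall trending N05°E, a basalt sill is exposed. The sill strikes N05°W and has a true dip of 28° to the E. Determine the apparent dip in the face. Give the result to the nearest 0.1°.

5.3°

Angle between strike (N05°W) and section (N05°E): β = 10°.
tan(apparent dip) = tan 28° · sin 10° = 0.0923
apparent dip = arctan 0.0923 = 5.28°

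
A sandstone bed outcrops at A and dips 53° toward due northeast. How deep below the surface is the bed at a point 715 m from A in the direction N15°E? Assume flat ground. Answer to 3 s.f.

822 m

The hole lies 30° from the dip direction, so the down-dip offset is 715 × cos 30° = 619.21 m.
Depth = down-dip offset × tan(dip) = 619.21 × tan 53° = 619.21 × 1.3270
Depth = 821.72 m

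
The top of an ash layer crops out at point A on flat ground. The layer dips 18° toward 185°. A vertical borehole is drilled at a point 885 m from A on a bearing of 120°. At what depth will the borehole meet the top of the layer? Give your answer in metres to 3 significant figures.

The hole lies 65° from the dip direction, so the down-dip offset is 885 × cos 65° = 374.02 m.
Depth = down-dip offset × tan(dip) = 374.02 × tan 18° = 374.02 × 0.3249
Depth = 121.53 m

122 m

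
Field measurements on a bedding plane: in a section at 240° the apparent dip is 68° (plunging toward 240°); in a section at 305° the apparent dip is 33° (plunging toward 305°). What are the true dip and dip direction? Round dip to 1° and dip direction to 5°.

true dip 68°, dip direction 230°

Each apparent-dip line lies in the plane. As unit vectors (x east, y north, z up), v₁ plunges 68°→240° and v₂ plunges 33°→305°.
The plane normal is n = v₁ × v₂ ∝ (-0.548, -0.460, 0.285).
Dip δ = arctan(|n_h|/n_z) = arctan(0.716/0.285) = 68.3°.
Dip direction = azimuth of (n_x, n_y) = atan2(-0.548, -0.460) = 230°.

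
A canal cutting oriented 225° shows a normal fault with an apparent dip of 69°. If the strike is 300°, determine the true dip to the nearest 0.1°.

69.7°

β = acute angle between strike 300° and section 225° = 75°.
tan(true dip) = tan 69° / sin 75° = 2.6970
true dip = arctan 2.6970 = 69.66°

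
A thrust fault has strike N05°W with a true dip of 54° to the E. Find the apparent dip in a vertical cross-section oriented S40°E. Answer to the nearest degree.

38°

Angle between strike (N05°W) and section (S40°E): β = 35°.
tan(apparent dip) = tan 54° · sin 35° = 0.7895
α = arctan(0.7895) = 38.29°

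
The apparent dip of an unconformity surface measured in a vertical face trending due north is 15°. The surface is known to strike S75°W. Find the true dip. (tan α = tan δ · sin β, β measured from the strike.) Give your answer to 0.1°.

15.5°

β = acute angle between strike S75°W and section due north = 75°.
tan(true dip) = tan 15° / sin 75° = 0.2774
true dip = arctan 0.2774 = 15.50°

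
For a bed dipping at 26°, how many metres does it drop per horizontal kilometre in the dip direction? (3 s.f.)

drop per km = 1000 × tan 26° = 1000 × 0.4877

488 m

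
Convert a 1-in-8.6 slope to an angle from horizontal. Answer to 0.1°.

6.6°

tan θ = 1/8.6 = 0.1163
θ = arctan(0.1163) = 6.63°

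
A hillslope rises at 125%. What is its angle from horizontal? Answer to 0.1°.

51.3°

tan θ = 125/100 = 1.2500
θ = arctan(1.2500) = 51.34°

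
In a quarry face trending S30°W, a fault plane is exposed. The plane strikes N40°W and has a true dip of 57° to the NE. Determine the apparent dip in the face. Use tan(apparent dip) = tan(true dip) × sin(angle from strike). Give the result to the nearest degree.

55°

The strike is N40°W and the section trends S30°W; the acute angle between them is β = 70°.
tan(apparent dip) = tan 57° · sin 70° = 1.4470
apparent dip = arctan 1.4470 = 55.35°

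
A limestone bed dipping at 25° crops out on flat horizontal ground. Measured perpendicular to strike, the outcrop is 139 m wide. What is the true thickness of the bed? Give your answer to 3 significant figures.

True thickness t = w · sin(dip) = 139 × sin 25°
t = 139 × 0.4226 = 58.744 m

58.7 m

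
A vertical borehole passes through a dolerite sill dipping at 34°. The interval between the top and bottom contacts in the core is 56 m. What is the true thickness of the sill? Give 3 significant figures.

46.4 m

True thickness t = h · cos(dip) = 56 × cos 34°
t = 56 × 0.8290 = 46.426 m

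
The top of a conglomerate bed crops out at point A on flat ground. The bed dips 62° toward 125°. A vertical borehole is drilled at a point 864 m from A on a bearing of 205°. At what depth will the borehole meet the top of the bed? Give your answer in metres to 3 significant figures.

282 m

The hole lies 80° from the dip direction, so the down-dip offset is 864 × cos 80° = 150.03 m.
Depth = down-dip offset × tan(dip) = 150.03 × tan 62° = 150.03 × 1.8807
Depth = 282.17 m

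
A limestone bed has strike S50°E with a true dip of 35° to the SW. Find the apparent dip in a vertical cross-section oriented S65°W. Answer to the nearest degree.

32°

The section lies 65° from the strike.
tan α = tan 35° × sin 65° = 0.7002 × 0.9063 = 0.6346
α = arctan(0.6346) = 32.40°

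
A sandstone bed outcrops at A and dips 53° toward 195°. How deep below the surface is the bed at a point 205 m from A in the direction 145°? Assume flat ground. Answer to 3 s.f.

The hole lies 50° from the dip direction, so the down-dip offset is 205 × cos 50° = 131.77 m.
Depth = down-dip offset × tan(dip) = 131.77 × tan 53° = 131.77 × 1.3270
Depth = 174.87 m

175 m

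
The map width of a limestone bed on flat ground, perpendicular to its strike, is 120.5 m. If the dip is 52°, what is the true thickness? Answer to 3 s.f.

True thickness t = w · sin(dip) = 120.5 × sin 52°
t = 120.5 × 0.7880 = 94.955 m

95.0 m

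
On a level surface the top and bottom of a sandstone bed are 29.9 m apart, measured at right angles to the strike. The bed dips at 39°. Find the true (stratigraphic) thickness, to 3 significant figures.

True thickness t = w · sin(dip) = 29.9 × sin 39°
t = 29.9 × 0.6293 = 18.817 m

18.8 m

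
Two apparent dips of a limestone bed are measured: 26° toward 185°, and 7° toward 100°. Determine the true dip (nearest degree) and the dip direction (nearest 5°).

The two traces are lines in the plane: v₁ = (sin 185°·cos 26°, cos 185°·cos 26°, −sin 26°), v₂ = (sin 100°·cos 7°, cos 100°·cos 7°, −sin 7°).
Cross product v₁ × v₂ gives the pole to the plane: n ∝ (0.034, -0.438, 0.889).
tan δ = √(n_x²+n_y²)/n_z = 0.439/0.889, so δ = 26.3°.
Dip direction = atan2(0.034, -0.438) = 176° (azimuth of n's horizontal projection).

true dip 26°, dip direction 175°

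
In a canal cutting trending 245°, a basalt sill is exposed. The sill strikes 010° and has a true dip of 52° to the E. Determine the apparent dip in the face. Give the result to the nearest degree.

The strike is 010° and the section trends 245°; the acute angle between them is β = 55°.
tan(apparent dip) = tan 52° · sin 55° = 1.0485
apparent dip = arctan 1.0485 = 46.36°

46°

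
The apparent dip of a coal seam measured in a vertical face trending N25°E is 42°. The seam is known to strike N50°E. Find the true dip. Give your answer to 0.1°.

The section is 25° from the strike.
tan(true dip) = tan 42° / sin 25° = 2.1305
δ = arctan(2.1305) = 64.86°

64.9°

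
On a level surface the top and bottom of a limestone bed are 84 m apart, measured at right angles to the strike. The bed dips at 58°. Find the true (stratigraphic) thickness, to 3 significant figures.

True thickness t = w · sin(dip) = 84 × sin 58°
t = 84 × 0.8480 = 71.236 m

71.2 m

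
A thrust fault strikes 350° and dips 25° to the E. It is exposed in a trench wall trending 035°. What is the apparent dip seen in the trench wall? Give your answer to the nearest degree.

18°

The strike is 350° and the section trends 035°; the acute angle between them is β = 45°.
tan(apparent dip) = tan 25° · sin 45° = 0.3297
apparent dip = arctan 0.3297 = 18.25°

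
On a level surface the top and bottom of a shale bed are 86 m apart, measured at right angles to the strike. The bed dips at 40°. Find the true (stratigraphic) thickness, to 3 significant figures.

55.3 m

True thickness t = w · sin(dip) = 86 × sin 40°
t = 86 × 0.6428 = 55.280 m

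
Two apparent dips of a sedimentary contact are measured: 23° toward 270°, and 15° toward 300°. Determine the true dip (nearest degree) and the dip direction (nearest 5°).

true dip 25°, dip direction 245°

The two traces are lines in the plane: v₁ = (sin 270°·cos 23°, cos 270°·cos 23°, −sin 23°), v₂ = (sin 300°·cos 15°, cos 300°·cos 15°, −sin 15°).
Cross product v₁ × v₂ gives the pole to the plane: n ∝ (-0.189, -0.089, 0.445).
Dip δ = arctan(|n_h|/n_z) = arctan(0.208/0.445) = 25.1°.
The horizontal component of n points toward azimuth atan2(n_x, n_y) = 245°, the dip direction.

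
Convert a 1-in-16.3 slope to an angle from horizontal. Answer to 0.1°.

3.5°

tan θ = 1/16.3 = 0.0613
θ = arctan(0.0613) = 3.51°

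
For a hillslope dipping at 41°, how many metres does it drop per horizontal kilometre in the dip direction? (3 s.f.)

869 m

drop per km = 1000 × tan 41° = 1000 × 0.8693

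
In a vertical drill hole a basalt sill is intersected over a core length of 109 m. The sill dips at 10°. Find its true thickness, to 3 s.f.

True thickness t = h · cos(dip) = 109 × cos 10°
t = 109 × 0.9848 = 107.344 m

107 m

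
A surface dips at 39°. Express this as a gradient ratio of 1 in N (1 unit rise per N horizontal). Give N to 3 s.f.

1 : N means tan θ = 1/N, so N = 1/tan 39° = 1/0.8098

1 in 1.23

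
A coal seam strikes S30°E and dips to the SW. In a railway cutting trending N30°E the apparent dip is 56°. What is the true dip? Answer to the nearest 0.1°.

59.7°

The section is 60° from the strike.
tan δ = tan α / sin β = tan 56° / sin 60° = 1.4826 / 0.8660 = 1.7119
true dip = arctan 1.7119 = 59.71°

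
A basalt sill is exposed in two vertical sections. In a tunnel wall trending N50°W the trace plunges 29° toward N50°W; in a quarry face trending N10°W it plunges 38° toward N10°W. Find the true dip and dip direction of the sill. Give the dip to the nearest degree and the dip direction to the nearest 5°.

The two traces are lines in the plane: v₁ = (sin 310°·cos 29°, cos 310°·cos 29°, −sin 29°), v₂ = (sin 350°·cos 38°, cos 350°·cos 38°, −sin 38°).
n = v₁ × v₂ = (-0.030, 0.346, 0.443) (taken with n_z > 0).
True dip = arccos(n_z / |n|) = arccos(0.7869) = 38.1°.
The horizontal component of n points toward azimuth atan2(n_x, n_y) = 355°, the dip direction.

true dip 38°, dip direction 355°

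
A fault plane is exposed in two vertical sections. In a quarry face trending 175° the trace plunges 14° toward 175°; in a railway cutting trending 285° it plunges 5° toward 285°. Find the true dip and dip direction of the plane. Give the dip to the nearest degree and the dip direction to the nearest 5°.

The two traces are lines in the plane: v₁ = (sin 175°·cos 14°, cos 175°·cos 14°, −sin 14°), v₂ = (sin 285°·cos 5°, cos 285°·cos 5°, −sin 5°).
The plane normal is n = v₁ × v₂ ∝ (-0.147, -0.240, 0.908).
True dip = arccos(n_z / |n|) = arccos(0.9552) = 17.2°.
Dip direction = azimuth of (n_x, n_y) = atan2(-0.147, -0.240) = 211°.

true dip 17°, dip direction 210°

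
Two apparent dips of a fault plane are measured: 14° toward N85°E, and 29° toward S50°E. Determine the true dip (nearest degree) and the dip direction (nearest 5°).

true dip 31°, dip direction 150°

Represent each trace as a vector plunging at its apparent dip toward its trend (east-north-up frame): v₁ = (0.967, 0.085, -0.242), v₂ = (0.670, -0.562, -0.485).
Cross product v₁ × v₂ gives the pole to the plane: n ∝ (0.177, -0.307, 0.600).
Dip δ = arctan(|n_h|/n_z) = arctan(0.354/0.600) = 30.5°.
Dip direction = atan2(0.177, -0.307) = 150° (azimuth of n's horizontal projection).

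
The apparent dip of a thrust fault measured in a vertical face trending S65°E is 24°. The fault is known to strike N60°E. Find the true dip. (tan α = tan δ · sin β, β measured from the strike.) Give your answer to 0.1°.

28.5°

β = acute angle between strike N60°E and section S65°E = 55°.
tan(true dip) = tan 24° / sin 55° = 0.5435
true dip = arctan 0.5435 = 28.53°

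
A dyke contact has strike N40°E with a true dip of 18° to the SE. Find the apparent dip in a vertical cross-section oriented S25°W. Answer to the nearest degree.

The strike is N40°E and the section trends S25°W; the acute angle between them is β = 15°.
tan α = tan 18° × sin 15° = 0.3249 × 0.2588 = 0.0841
α = arctan(0.0841) = 4.81°

5°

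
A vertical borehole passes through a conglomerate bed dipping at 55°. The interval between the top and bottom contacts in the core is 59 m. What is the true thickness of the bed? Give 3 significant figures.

33.8 m

True thickness t = h · cos(dip) = 59 × cos 55°
t = 59 × 0.5736 = 33.841 m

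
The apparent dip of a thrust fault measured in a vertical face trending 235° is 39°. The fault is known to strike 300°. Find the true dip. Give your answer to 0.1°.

β = acute angle between strike 300° and section 235° = 65°.
tan δ = tan α / sin β = tan 39° / sin 65° = 0.8098 / 0.9063 = 0.8935
δ = arctan(0.8935) = 41.78°

41.8°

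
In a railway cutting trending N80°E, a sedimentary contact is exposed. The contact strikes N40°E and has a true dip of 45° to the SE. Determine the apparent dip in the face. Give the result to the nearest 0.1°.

The strike is N40°E and the section trends N80°E; the acute angle between them is β = 40°.
tan α = tan 45° × sin 40° = 1.0000 × 0.6428 = 0.6428
apparent dip = arctan 0.6428 = 32.73°

32.7°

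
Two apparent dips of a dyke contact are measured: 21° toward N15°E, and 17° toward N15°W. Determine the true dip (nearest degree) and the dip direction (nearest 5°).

Each apparent-dip line lies in the plane. As unit vectors (x east, y north, z up), v₁ plunges 21°→N15°E and v₂ plunges 17°→N15°W.
Cross product v₁ × v₂ gives the pole to the plane: n ∝ (0.067, 0.159, 0.446).
tan δ = √(n_x²+n_y²)/n_z = 0.173/0.446, so δ = 21.2°.
The horizontal component of n points toward azimuth atan2(n_x, n_y) = 23°, the dip direction.

true dip 21°, dip direction 025°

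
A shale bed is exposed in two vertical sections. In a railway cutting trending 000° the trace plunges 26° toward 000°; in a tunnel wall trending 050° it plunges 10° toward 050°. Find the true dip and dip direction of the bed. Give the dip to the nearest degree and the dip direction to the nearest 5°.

Represent each trace as a vector plunging at its apparent dip toward its trend (east-north-up frame): v₁ = (0.000, 0.899, -0.438), v₂ = (0.754, 0.633, -0.174).
n = v₁ × v₂ = (-0.121, 0.331, 0.678) (taken with n_z > 0).
tan δ = √(n_x²+n_y²)/n_z = 0.352/0.678, so δ = 27.5°.
Dip direction = atan2(-0.121, 0.331) = 340° (azimuth of n's horizontal projection).

true dip 27°, dip direction 340°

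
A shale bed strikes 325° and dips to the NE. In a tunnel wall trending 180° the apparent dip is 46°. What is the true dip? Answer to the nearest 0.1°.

61.0°

The section is 35° from the strike.
tan δ = tan α / sin β = tan 46° / sin 35° = 1.0355 / 0.5736 = 1.8054
true dip = arctan 1.8054 = 61.02°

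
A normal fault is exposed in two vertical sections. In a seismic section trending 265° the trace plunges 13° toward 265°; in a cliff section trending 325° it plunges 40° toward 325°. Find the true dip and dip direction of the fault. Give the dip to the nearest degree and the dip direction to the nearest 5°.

The two traces are lines in the plane: v₁ = (sin 265°·cos 13°, cos 265°·cos 13°, −sin 13°), v₂ = (sin 325°·cos 40°, cos 325°·cos 40°, −sin 40°).
The plane normal is n = v₁ × v₂ ∝ (-0.196, 0.525, 0.646).
True dip = arccos(n_z / |n|) = arccos(0.7556) = 40.9°.
Dip direction = atan2(-0.196, 0.525) = 340° (azimuth of n's horizontal projection).

true dip 41°, dip direction 340°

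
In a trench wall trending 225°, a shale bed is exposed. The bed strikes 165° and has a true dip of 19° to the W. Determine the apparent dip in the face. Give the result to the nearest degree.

The section lies 60° from the strike.
tan α = tan 19° × sin 60° = 0.3443 × 0.8660 = 0.2982
α = arctan(0.2982) = 16.60°

17°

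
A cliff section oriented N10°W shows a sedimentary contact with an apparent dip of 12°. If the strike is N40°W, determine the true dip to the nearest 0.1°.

β = acute angle between strike N40°W and section N10°W = 30°.
tan δ = tan α / sin β = tan 12° / sin 30° = 0.2126 / 0.5000 = 0.4251
δ = arctan(0.4251) = 23.03°

23.0°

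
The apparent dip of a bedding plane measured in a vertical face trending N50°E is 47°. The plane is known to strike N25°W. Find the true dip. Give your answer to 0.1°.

The section is 75° from the strike.
tan(true dip) = tan 47° / sin 75° = 1.1102
δ = arctan(1.1102) = 47.99°

48.0°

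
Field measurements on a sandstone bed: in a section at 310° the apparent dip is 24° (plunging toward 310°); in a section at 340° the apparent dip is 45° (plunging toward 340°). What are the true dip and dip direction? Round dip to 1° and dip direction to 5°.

The two traces are lines in the plane: v₁ = (sin 310°·cos 24°, cos 310°·cos 24°, −sin 24°), v₂ = (sin 340°·cos 45°, cos 340°·cos 45°, −sin 45°).
The plane normal is n = v₁ × v₂ ∝ (0.145, 0.396, 0.323).
tan δ = √(n_x²+n_y²)/n_z = 0.422/0.323, so δ = 52.6°.
Dip direction = atan2(0.145, 0.396) = 20° (azimuth of n's horizontal projection).

true dip 53°, dip direction 020°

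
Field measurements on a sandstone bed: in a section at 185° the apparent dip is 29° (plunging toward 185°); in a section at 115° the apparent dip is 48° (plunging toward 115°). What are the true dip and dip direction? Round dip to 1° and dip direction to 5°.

The two traces are lines in the plane: v₁ = (sin 185°·cos 29°, cos 185°·cos 29°, −sin 29°), v₂ = (sin 115°·cos 48°, cos 115°·cos 48°, −sin 48°).
The plane normal is n = v₁ × v₂ ∝ (0.510, -0.351, 0.550).
True dip = arccos(n_z / |n|) = arccos(0.6640) = 48.4°.
Dip direction = azimuth of (n_x, n_y) = atan2(0.510, -0.351) = 124°.

true dip 48°, dip direction 125°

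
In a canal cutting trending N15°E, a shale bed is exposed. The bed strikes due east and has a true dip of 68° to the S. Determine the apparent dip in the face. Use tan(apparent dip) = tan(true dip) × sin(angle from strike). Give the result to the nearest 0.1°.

The section lies 75° from the strike.
tan(apparent dip) = tan 68° · sin 75° = 2.3908
apparent dip = arctan 2.3908 = 67.30°

67.3°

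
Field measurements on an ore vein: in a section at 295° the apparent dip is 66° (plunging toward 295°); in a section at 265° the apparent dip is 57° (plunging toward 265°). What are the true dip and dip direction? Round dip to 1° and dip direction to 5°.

true dip 67°, dip direction 315°

Each apparent-dip line lies in the plane. As unit vectors (x east, y north, z up), v₁ plunges 66°→295° and v₂ plunges 57°→265°.
Cross product v₁ × v₂ gives the pole to the plane: n ∝ (-0.188, 0.187, 0.111).
tan δ = √(n_x²+n_y²)/n_z = 0.264/0.111, so δ = 67.3°.
Dip direction = azimuth of (n_x, n_y) = atan2(-0.188, 0.187) = 315°.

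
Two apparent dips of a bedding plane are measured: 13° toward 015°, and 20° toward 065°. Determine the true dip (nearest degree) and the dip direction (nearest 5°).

true dip 20°, dip direction 065°

The two traces are lines in the plane: v₁ = (sin 15°·cos 13°, cos 15°·cos 13°, −sin 13°), v₂ = (sin 65°·cos 20°, cos 65°·cos 20°, −sin 20°).
The plane normal is n = v₁ × v₂ ∝ (0.233, 0.105, 0.701).
True dip = arccos(n_z / |n|) = arccos(0.9397) = 20.0°.
Dip direction = azimuth of (n_x, n_y) = atan2(0.233, 0.105) = 66°.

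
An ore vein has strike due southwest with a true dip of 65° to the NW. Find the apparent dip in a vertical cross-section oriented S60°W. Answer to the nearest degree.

29°

The strike is due southwest and the section trends S60°W; the acute angle between them is β = 15°.
tan(apparent dip) = tan 65° · sin 15° = 0.5550
apparent dip = arctan 0.5550 = 29.03°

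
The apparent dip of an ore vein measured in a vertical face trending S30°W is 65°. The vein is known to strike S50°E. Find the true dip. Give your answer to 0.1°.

65.3°

β = acute angle between strike S50°E and section S30°W = 80°.
tan δ = tan α / sin β = tan 65° / sin 80° = 2.1445 / 0.9848 = 2.1776
δ = arctan(2.1776) = 65.33°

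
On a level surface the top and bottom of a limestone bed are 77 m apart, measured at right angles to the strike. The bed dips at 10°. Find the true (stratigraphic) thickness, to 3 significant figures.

13.4 m

True thickness t = w · sin(dip) = 77 × sin 10°
t = 77 × 0.1736 = 13.371 m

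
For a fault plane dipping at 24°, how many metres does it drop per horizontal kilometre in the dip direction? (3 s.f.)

drop per km = 1000 × tan 24° = 1000 × 0.4452

445 m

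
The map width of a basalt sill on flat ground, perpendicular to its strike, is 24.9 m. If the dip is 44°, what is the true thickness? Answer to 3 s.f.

17.3 m

True thickness t = w · sin(dip) = 24.9 × sin 44°
t = 24.9 × 0.6947 = 17.297 m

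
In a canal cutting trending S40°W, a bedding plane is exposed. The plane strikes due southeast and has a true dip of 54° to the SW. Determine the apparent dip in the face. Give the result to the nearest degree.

The section lies 85° from the strike.
tan(apparent dip) = tan 54° · sin 85° = 1.3711
apparent dip = arctan 1.3711 = 53.90°

54°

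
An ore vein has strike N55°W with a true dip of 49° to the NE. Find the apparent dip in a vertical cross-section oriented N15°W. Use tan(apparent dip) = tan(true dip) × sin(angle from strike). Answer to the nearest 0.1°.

Angle between strike (N55°W) and section (N15°W): β = 40°.
tan(apparent dip) = tan 49° · sin 40° = 0.7394
α = arctan(0.7394) = 36.48°

36.5°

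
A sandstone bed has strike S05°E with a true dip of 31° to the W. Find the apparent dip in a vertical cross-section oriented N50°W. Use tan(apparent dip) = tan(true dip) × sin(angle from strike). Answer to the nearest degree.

23°

The section lies 45° from the strike.
tan α = tan 31° × sin 45° = 0.6009 × 0.7071 = 0.4249
apparent dip = arctan 0.4249 = 23.02°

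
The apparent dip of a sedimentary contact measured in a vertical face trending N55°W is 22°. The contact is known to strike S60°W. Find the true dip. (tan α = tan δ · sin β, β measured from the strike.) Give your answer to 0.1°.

The section is 65° from the strike.
tan δ = tan α / sin β = tan 22° / sin 65° = 0.4040 / 0.9063 = 0.4458
true dip = arctan 0.4458 = 24.03°

24.0°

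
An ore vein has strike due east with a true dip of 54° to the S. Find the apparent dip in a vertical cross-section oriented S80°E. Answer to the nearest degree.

13°

Angle between strike (due east) and section (S80°E): β = 10°.
tan(apparent dip) = tan 54° · sin 10° = 0.2390
α = arctan(0.2390) = 13.44°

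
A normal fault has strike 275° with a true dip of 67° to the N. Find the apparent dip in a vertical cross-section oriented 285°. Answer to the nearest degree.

22°

The section lies 10° from the strike.
tan α = tan 67° × sin 10° = 2.3559 × 0.1736 = 0.4091
apparent dip = arctan 0.4091 = 22.25°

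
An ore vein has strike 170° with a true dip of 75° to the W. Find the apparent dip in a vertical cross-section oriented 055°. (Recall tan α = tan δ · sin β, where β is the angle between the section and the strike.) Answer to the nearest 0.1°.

The strike is 170° and the section trends 055°; the acute angle between them is β = 65°.
tan α = tan 75° × sin 65° = 3.7321 × 0.9063 = 3.3824
α = arctan(3.3824) = 73.53°

73.5°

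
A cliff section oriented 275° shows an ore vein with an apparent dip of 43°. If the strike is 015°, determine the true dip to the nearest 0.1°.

The section is 80° from the strike.
tan δ = tan α / sin β = tan 43° / sin 80° = 0.9325 / 0.9848 = 0.9469
δ = arctan(0.9469) = 43.44°

43.4°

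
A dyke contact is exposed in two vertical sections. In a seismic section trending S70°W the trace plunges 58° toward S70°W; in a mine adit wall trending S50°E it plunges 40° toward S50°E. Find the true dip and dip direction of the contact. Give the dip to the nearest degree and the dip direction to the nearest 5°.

true dip 68°, dip direction 200°

The two traces are lines in the plane: v₁ = (sin 250°·cos 58°, cos 250°·cos 58°, −sin 58°), v₂ = (sin 130°·cos 40°, cos 130°·cos 40°, −sin 40°).
n = v₁ × v₂ = (-0.301, -0.818, 0.352) (taken with n_z > 0).
True dip = arccos(n_z / |n|) = arccos(0.3741) = 68.0°.
Dip direction = azimuth of (n_x, n_y) = atan2(-0.301, -0.818) = 200°.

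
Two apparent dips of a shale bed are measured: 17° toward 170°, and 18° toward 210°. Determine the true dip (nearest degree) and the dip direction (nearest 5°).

true dip 19°, dip direction 195°

The two traces are lines in the plane: v₁ = (sin 170°·cos 17°, cos 170°·cos 17°, −sin 17°), v₂ = (sin 210°·cos 18°, cos 210°·cos 18°, −sin 18°).
Cross product v₁ × v₂ gives the pole to the plane: n ∝ (-0.050, -0.190, 0.585).
Dip δ = arctan(|n_h|/n_z) = arctan(0.197/0.585) = 18.6°.
Dip direction = atan2(-0.050, -0.190) = 195° (azimuth of n's horizontal projection).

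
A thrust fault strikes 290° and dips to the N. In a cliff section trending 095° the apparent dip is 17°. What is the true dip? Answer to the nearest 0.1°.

49.8°

β = acute angle between strike 290° and section 095° = 15°.
tan(true dip) = tan 17° / sin 15° = 1.1813
true dip = arctan 1.1813 = 49.75°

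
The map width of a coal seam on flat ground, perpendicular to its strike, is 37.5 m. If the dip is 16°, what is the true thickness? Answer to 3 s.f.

True thickness t = w · sin(dip) = 37.5 × sin 16°
t = 37.5 × 0.2756 = 10.336 m

10.3 m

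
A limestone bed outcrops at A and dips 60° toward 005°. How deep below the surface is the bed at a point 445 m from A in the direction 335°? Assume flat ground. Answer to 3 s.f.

The hole lies 30° from the dip direction, so the down-dip offset is 445 × cos 30° = 385.38 m.
Depth = down-dip offset × tan(dip) = 385.38 × tan 60° = 385.38 × 1.7321
Depth = 667.50 m

667 m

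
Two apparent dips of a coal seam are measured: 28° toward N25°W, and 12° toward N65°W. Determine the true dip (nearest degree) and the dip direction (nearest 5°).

Each apparent-dip line lies in the plane. As unit vectors (x east, y north, z up), v₁ plunges 28°→N25°W and v₂ plunges 12°→N65°W.
Cross product v₁ × v₂ gives the pole to the plane: n ∝ (0.028, 0.339, 0.555).
Dip δ = arctan(|n_h|/n_z) = arctan(0.340/0.555) = 31.5°.
Dip direction = azimuth of (n_x, n_y) = atan2(0.028, 0.339) = 5°.

true dip 31°, dip direction 005°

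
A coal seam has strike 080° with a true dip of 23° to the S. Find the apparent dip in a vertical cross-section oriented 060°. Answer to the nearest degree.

8°

Angle between strike (080°) and section (060°): β = 20°.
tan(apparent dip) = tan 23° · sin 20° = 0.1452
α = arctan(0.1452) = 8.26°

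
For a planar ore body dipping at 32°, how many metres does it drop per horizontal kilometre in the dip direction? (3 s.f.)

drop per km = 1000 × tan 32° = 1000 × 0.6249

625 m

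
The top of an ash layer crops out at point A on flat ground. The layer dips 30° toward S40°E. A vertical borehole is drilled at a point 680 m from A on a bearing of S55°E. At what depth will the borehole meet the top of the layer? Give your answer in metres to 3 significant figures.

The hole lies 15° from the dip direction, so the down-dip offset is 680 × cos 15° = 656.83 m.
Depth = down-dip offset × tan(dip) = 656.83 × tan 30° = 656.83 × 0.5774
Depth = 379.22 m

379 m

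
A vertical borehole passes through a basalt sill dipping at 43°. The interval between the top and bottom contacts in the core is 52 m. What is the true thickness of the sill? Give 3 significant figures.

True thickness t = h · cos(dip) = 52 × cos 43°
t = 52 × 0.7314 = 38.030 m

38.0 m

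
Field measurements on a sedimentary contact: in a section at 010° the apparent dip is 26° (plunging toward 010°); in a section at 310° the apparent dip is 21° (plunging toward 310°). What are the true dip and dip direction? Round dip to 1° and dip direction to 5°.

true dip 27°, dip direction 350°

Represent each trace as a vector plunging at its apparent dip toward its trend (east-north-up frame): v₁ = (0.156, 0.885, -0.438), v₂ = (-0.715, 0.600, -0.358).
Cross product v₁ × v₂ gives the pole to the plane: n ∝ (-0.054, 0.369, 0.727).
tan δ = √(n_x²+n_y²)/n_z = 0.373/0.727, so δ = 27.2°.
Dip direction = atan2(-0.054, 0.369) = 352° (azimuth of n's horizontal projection).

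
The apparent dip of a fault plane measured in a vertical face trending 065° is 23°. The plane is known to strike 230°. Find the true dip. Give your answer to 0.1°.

58.6°

β = acute angle between strike 230° and section 065° = 15°.
tan δ = tan α / sin β = tan 23° / sin 15° = 0.4245 / 0.2588 = 1.6400
true dip = arctan 1.6400 = 58.63°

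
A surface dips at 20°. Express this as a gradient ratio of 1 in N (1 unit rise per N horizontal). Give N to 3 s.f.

1 : N means tan θ = 1/N, so N = 1/tan 20° = 1/0.3640

1 in 2.75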